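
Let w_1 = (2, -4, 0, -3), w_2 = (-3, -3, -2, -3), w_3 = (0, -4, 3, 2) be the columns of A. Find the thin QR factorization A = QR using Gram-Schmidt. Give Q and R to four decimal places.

Q = [[0.3714, -0.8369, -0.3214], [-0.7428, -0.1931, -0.5725], [0.0000, -0.4149, 0.5172], [-0.5571, -0.3004, 0.5491]], R = [[5.3852, 2.7854, 1.8570], [0.0000, 4.8209, -1.0729], [0.0000, 0.0000, 4.9397]]

w_1 = (2, -4, 0, -3); ‖w_1‖ = 5.3852, so e_1 = (0.3714, -0.7428, 0.0000, -0.5571).
e_1·w_2 = 0.3714·(-3) + (-0.7428)·(-3) + 0.0000·(-2) + (-0.5571)·(-3) = 2.7854.
u_2 = w_2 − 2.7854·e_1 = (-4.0345, -0.9310, -2.0000, -1.4483).
‖u_2‖ = 4.8209, so e_2 = (-0.8369, -0.1931, -0.4149, -0.3004).
e_1·w_3 = 0.3714·0 + (-0.7428)·(-4) + 0.0000·3 + (-0.5571)·2 = 1.8570; e_2·w_3 = (-0.8369)·0 + (-0.1931)·(-4) + (-0.4149)·3 + (-0.3004)·2 = -1.0729.
u_3 = w_3 − 1.8570·e_1 + 1.0729·e_2 = (-1.5875, -2.8279, 2.5549, 2.7122).
‖u_3‖ = 4.9397, so e_3 = (-0.3214, -0.5725, 0.5172, 0.5491).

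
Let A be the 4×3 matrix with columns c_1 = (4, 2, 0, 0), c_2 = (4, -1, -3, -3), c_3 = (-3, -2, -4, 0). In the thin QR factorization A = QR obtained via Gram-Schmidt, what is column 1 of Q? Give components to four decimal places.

q_1 = (0.8944, 0.4472, 0.0000, 0.0000)

q_1 = c_1/‖c_1‖ = (4, 2, 0, 0)/4.4721 = (0.8944, 0.4472, 0.0000, 0.0000).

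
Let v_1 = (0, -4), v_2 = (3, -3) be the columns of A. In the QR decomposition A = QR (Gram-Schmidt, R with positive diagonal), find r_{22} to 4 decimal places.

v_1 = (0, -4); ‖v_1‖ = 4.0000, so q_1 = (0.0000, -1.0000).
q_1·v_2 = 0.0000·3 + (-1.0000)·(-3) = 3.0000.
u_2 = v_2 − 3.0000·q_1 = (3.0000, 0.0000).
r_{22} = ‖u_2‖ = 3.0000.

r_{22} = 3.0000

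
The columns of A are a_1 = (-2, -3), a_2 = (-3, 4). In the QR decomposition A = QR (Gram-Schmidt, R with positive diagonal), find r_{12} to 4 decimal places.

a_1 = (-2, -3); ‖a_1‖ = 3.6056, so e_1 = (-0.5547, -0.8321).
r_{12} = e_1·a_2 = -1.6641.

r_{12} = -1.6641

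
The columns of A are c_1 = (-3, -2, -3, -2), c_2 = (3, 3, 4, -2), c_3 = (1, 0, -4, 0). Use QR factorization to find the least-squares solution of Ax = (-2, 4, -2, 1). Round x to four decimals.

c_1 = (-3, -2, -3, -2); ‖c_1‖ = 5.0990, so e_1 = (-0.5883, -0.3922, -0.5883, -0.3922).
e_1·c_2 = (-0.5883)·3 + (-0.3922)·3 + (-0.5883)·4 + (-0.3922)·(-2) = -4.5107.
u_2 = c_2 + 4.5107·e_1 = (0.3462, 1.2308, 1.3462, -3.7692).
‖u_2‖ = 4.2016, so e_2 = (0.0824, 0.2929, 0.3204, -0.8971).
e_1·c_3 = (-0.5883)·1 + (-0.3922)·0 + (-0.5883)·(-4) + (-0.3922)·0 = 1.7650; e_2·c_3 = 0.0824·1 + 0.2929·0 + 0.3204·(-4) + (-0.8971)·0 = -1.1992.
u_3 = c_3 − 1.7650·e_1 + 1.1992·e_2 = (2.1373, 1.0436, -2.5773, -0.3834).
‖u_3‖ = 3.5280, so e_3 = (0.6058, 0.2958, -0.7305, -0.1087).
Qᵀb = (0.3922, -0.5309, 1.3240).
Back-substitute: x_3 = 1.3240/3.5280 = 0.3753.
x_2 = (-0.5309 + 1.1992·0.3753)/4.2016 = -0.0193.
x_1 = (0.3922 + 4.5107·(-0.0193) − 1.7650·0.3753)/5.0990 = -0.0700.

x = (-0.0700, -0.0193, 0.3753)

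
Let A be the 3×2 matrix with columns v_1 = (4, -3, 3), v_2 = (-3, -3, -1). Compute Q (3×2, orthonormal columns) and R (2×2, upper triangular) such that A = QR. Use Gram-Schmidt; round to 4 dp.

v_1 = (4, -3, 3); ‖v_1‖ = 5.8310, so e_1 = (0.6860, -0.5145, 0.5145).
e_1·v_2 = 0.6860·(-3) + (-0.5145)·(-3) + 0.5145·(-1) = -1.0290.
u_2 = v_2 + 1.0290·e_1 = (-2.2941, -3.5294, -0.4706).
‖u_2‖ = 4.2357, so e_2 = (-0.5416, -0.8333, -0.1111).

Q = [[0.6860, -0.5416], [-0.5145, -0.8333], [0.5145, -0.1111]], R = [[5.8310, -1.0290], [0.0000, 4.2357]]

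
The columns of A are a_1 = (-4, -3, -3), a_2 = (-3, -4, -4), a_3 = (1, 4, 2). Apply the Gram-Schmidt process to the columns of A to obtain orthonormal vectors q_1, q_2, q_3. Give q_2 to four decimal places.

q_1 = a_1/‖a_1‖ = (-4, -3, -3)/5.8310 = (-0.6860, -0.5145, -0.5145).
r_{12} = q_1·a_2 = 6.1739.
u_2 = a_2 − 6.1739·q_1 = (1.2353, -0.8235, -0.8235).
‖u_2‖ = 1.6977, so q_2 = (0.7276, -0.4851, -0.4851).

q_2 = (0.7276, -0.4851, -0.4851)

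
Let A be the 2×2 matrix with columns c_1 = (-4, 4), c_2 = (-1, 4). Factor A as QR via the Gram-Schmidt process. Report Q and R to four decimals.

e_1 = c_1/‖c_1‖ = (-4, 4)/5.6569 = (-0.7071, 0.7071).
r_{12} = e_1·c_2 = 3.5355.
u_2 = c_2 − 3.5355·e_1 = (1.5000, 1.5000).
‖u_2‖ = 2.1213, so e_2 = (0.7071, 0.7071).

Q = [[-0.7071, 0.7071], [0.7071, 0.7071]], R = [[5.6569, 3.5355], [0.0000, 2.1213]]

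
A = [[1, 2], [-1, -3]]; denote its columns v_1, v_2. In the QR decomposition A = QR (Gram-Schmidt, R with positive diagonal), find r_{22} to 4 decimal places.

v_1 = (1, -1); ‖v_1‖ = 1.4142, so q_1 = (0.7071, -0.7071).
q_1·v_2 = 0.7071·2 + (-0.7071)·(-3) = 3.5355.
u_2 = v_2 − 3.5355·q_1 = (-0.5000, -0.5000).
r_{22} = ‖u_2‖ = 0.7071.

r_{22} = 0.7071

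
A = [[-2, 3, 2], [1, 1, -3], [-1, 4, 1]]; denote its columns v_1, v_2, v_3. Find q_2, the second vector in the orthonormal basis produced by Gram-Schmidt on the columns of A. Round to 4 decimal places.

v_1 = (-2, 1, -1); ‖v_1‖ = 2.4495, so q_1 = (-0.8165, 0.4082, -0.4082).
q_1·v_2 = (-0.8165)·3 + 0.4082·1 + (-0.4082)·4 = -3.6742.
u_2 = v_2 + 3.6742·q_1 = (0.0000, 2.5000, 2.5000).
‖u_2‖ = 3.5355, so q_2 = (0.0000, 0.7071, 0.7071).

q_2 = (0.0000, 0.7071, 0.7071)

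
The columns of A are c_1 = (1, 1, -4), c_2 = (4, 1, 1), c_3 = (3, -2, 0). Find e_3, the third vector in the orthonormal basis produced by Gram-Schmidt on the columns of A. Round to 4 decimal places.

e_3 = (0.2782, -0.9459, -0.1669)

c_1 = (1, 1, -4); ‖c_1‖ = 4.2426, so e_1 = (0.2357, 0.2357, -0.9428).
e_1·c_2 = 0.2357·4 + 0.2357·1 + (-0.9428)·1 = 0.2357.
u_2 = c_2 − 0.2357·e_1 = (3.9444, 0.9444, 1.2222).
‖u_2‖ = 4.2361, so e_2 = (0.9312, 0.2230, 0.2885).
e_1·c_3 = 0.2357·3 + 0.2357·(-2) + (-0.9428)·0 = 0.2357; e_2·c_3 = 0.9312·3 + 0.2230·(-2) + 0.2885·0 = 2.3476.
u_3 = c_3 − 0.2357·e_1 − 2.3476·e_2 = (0.7585, -2.5789, -0.4551).
‖u_3‖ = 2.7264, so e_3 = (0.2782, -0.9459, -0.1669).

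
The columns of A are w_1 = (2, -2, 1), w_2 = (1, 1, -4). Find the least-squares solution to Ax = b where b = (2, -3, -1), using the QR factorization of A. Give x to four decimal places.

x = (1.1918, 0.4315)

w_1 = (2, -2, 1); ‖w_1‖ = 3.0000, so q_1 = (0.6667, -0.6667, 0.3333).
q_1·w_2 = 0.6667·1 + (-0.6667)·1 + 0.3333·(-4) = -1.3333.
u_2 = w_2 + 1.3333·q_1 = (1.8889, 0.1111, -3.5556).
‖u_2‖ = 4.0277, so q_2 = (0.4690, 0.0276, -0.8828).
Qᵀb = (3.0000, 1.7380).
Back-substitute: x_2 = 1.7380/4.0277 = 0.4315.
x_1 = (3.0000 + 1.3333·0.4315)/3.0000 = 1.1918.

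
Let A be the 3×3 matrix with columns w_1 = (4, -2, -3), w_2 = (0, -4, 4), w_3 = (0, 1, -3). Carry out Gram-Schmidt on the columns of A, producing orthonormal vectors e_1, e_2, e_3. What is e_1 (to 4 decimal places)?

e_1 = (0.7428, -0.3714, -0.5571)

w_1 = (4, -2, -3); ‖w_1‖ = 5.3852, so e_1 = (0.7428, -0.3714, -0.5571).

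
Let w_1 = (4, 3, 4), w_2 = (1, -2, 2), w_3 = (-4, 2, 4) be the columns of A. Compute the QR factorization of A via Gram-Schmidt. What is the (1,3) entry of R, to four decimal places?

r_{13} = 0.9370

w_1 = (4, 3, 4); ‖w_1‖ = 6.4031, so q_1 = (0.6247, 0.4685, 0.6247).
r_{13} = q_1·w_3 = 0.9370.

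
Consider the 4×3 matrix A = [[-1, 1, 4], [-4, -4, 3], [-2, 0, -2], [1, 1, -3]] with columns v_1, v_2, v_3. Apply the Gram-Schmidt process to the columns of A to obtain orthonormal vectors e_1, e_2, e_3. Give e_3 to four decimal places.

v_1 = (-1, -4, -2, 1); ‖v_1‖ = 4.6904, so e_1 = (-0.2132, -0.8528, -0.4264, 0.2132).
e_1·v_2 = (-0.2132)·1 + (-0.8528)·(-4) + (-0.4264)·0 + 0.2132·1 = 3.4112.
u_2 = v_2 − 3.4112·e_1 = (1.7273, -1.0909, 1.4545, 0.2727).
‖u_2‖ = 2.5226, so e_2 = (0.6847, -0.4324, 0.5766, 0.1081).
e_1·v_3 = (-0.2132)·4 + (-0.8528)·3 + (-0.4264)·(-2) + 0.2132·(-3) = -3.1980; e_2·v_3 = 0.6847·4 + (-0.4324)·3 + 0.5766·(-2) + 0.1081·(-3) = -0.0360.
u_3 = v_3 + 3.1980·e_1 + 0.0360·e_2 = (3.3429, 0.2571, -3.3429, -2.3143).
‖u_3‖ = 5.2699, so e_3 = (0.6343, 0.0488, -0.6343, -0.4392).

e_3 = (0.6343, 0.0488, -0.6343, -0.4392)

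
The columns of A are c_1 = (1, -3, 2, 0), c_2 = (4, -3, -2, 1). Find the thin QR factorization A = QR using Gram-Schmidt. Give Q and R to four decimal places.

e_1 = c_1/‖c_1‖ = (1, -3, 2, 0)/3.7417 = (0.2673, -0.8018, 0.5345, 0.0000).
r_{12} = e_1·c_2 = 2.4054.
u_2 = c_2 − 2.4054·e_1 = (3.3571, -1.0714, -3.2857, 1.0000).
‖u_2‖ = 4.9208, so e_2 = (0.6822, -0.2177, -0.6677, 0.2032).

Q = [[0.2673, 0.6822], [-0.8018, -0.2177], [0.5345, -0.6677], [0.0000, 0.2032]], R = [[3.7417, 2.4054], [0.0000, 4.9208]]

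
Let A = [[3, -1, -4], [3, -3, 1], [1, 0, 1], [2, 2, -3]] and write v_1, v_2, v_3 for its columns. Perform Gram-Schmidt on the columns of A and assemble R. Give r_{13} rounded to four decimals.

v_1 = (3, 3, 1, 2); ‖v_1‖ = 4.7958, so e_1 = (0.6255, 0.6255, 0.2085, 0.4170).
r_{13} = e_1·v_3 = -2.9192.

r_{13} = -2.9192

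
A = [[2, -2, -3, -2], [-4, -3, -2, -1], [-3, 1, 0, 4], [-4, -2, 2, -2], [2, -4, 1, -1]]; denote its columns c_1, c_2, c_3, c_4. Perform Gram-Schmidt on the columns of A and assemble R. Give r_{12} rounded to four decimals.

q_1 = c_1/‖c_1‖ = (2, -4, -3, -4, 2)/7.0000 = (0.2857, -0.5714, -0.4286, -0.5714, 0.2857).
r_{12} = q_1·c_2 = 0.7143.

r_{12} = 0.7143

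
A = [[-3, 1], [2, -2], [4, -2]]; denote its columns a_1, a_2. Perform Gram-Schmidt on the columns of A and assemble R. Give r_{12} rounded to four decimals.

r_{12} = -2.7854

a_1 = (-3, 2, 4); ‖a_1‖ = 5.3852, so e_1 = (-0.5571, 0.3714, 0.7428).
r_{12} = e_1·a_2 = -2.7854.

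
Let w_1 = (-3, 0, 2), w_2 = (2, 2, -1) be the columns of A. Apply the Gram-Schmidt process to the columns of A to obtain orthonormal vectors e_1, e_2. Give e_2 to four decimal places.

e_2 = (0.0762, 0.9905, 0.1143)

w_1 = (-3, 0, 2); ‖w_1‖ = 3.6056, so e_1 = (-0.8321, 0.0000, 0.5547).
e_1·w_2 = (-0.8321)·2 + 0.0000·2 + 0.5547·(-1) = -2.2188.
u_2 = w_2 + 2.2188·e_1 = (0.1538, 2.0000, 0.2308).
‖u_2‖ = 2.0191, so e_2 = (0.0762, 0.9905, 0.1143).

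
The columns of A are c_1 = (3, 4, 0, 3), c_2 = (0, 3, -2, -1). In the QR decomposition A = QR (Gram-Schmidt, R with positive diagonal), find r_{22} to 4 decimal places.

e_1 = c_1/‖c_1‖ = (3, 4, 0, 3)/5.8310 = (0.5145, 0.6860, 0.0000, 0.5145).
r_{12} = e_1·c_2 = 1.5435.
u_2 = c_2 − 1.5435·e_1 = (-0.7941, 1.9412, -2.0000, -1.7941).
r_{22} = ‖u_2‖ = 3.4085.

r_{22} = 3.4085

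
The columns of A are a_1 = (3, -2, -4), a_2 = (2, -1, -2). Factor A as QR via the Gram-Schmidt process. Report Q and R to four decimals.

Q = [[0.5571, 0.8305], [-0.3714, 0.2491], [-0.7428, 0.4983]], R = [[5.3852, 2.9711], [0.0000, 0.4152]]

q_1 = a_1/‖a_1‖ = (3, -2, -4)/5.3852 = (0.5571, -0.3714, -0.7428).
r_{12} = q_1·a_2 = 2.9711.
u_2 = a_2 − 2.9711·q_1 = (0.3448, 0.1034, 0.2069).
‖u_2‖ = 0.4152, so q_2 = (0.8305, 0.2491, 0.4983).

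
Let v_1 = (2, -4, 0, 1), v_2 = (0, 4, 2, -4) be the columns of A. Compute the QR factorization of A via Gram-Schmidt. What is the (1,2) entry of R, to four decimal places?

r_{12} = -4.3644

v_1 = (2, -4, 0, 1); ‖v_1‖ = 4.5826, so e_1 = (0.4364, -0.8729, 0.0000, 0.2182).
r_{12} = e_1·v_2 = -4.3644.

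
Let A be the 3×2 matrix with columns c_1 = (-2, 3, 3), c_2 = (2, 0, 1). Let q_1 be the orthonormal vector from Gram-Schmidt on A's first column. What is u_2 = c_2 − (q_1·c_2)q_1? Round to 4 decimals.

q_1 = c_1/‖c_1‖ = (-2, 3, 3)/4.6904 = (-0.4264, 0.6396, 0.6396).
r_{12} = q_1·c_2 = -0.2132.
u_2 = c_2 + 0.2132·q_1 = (1.9091, 0.1364, 1.1364).

u_2 = (1.9091, 0.1364, 1.1364)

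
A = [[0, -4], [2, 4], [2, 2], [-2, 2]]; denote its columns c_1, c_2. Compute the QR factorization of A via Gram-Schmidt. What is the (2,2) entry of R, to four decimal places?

q_1 = c_1/‖c_1‖ = (0, 2, 2, -2)/3.4641 = (0.0000, 0.5774, 0.5774, -0.5774).
r_{12} = q_1·c_2 = 2.3094.
u_2 = c_2 − 2.3094·q_1 = (-4.0000, 2.6667, 0.6667, 3.3333).
r_{22} = ‖u_2‖ = 5.8878.

r_{22} = 5.8878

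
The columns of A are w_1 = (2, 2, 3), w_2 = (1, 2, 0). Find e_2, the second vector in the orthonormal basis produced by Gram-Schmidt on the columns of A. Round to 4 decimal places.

e_2 = (0.1732, 0.7623, -0.6237)

w_1 = (2, 2, 3); ‖w_1‖ = 4.1231, so e_1 = (0.4851, 0.4851, 0.7276).
e_1·w_2 = 0.4851·1 + 0.4851·2 + 0.7276·0 = 1.4552.
u_2 = w_2 − 1.4552·e_1 = (0.2941, 1.2941, -1.0588).
‖u_2‖ = 1.6977, so e_2 = (0.1732, 0.7623, -0.6237).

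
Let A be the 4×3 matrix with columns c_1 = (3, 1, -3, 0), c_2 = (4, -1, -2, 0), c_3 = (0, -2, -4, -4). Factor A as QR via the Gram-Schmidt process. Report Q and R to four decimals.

c_1 = (3, 1, -3, 0); ‖c_1‖ = 4.3589, so q_1 = (0.6882, 0.2294, -0.6882, 0.0000).
q_1·c_2 = 0.6882·4 + 0.2294·(-1) + (-0.6882)·(-2) + 0.0000·0 = 3.9001.
u_2 = c_2 − 3.9001·q_1 = (1.3158, -1.8947, 0.6842, 0.0000).
‖u_2‖ = 2.4061, so q_2 = (0.5468, -0.7875, 0.2844, 0.0000).
q_1·c_3 = 0.6882·0 + 0.2294·(-2) + (-0.6882)·(-4) + 0.0000·(-4) = 2.2942; q_2·c_3 = 0.5468·0 + (-0.7875)·(-2) + 0.2844·(-4) + 0.0000·(-4) = 0.4375.
u_3 = c_3 − 2.2942·q_1 − 0.4375·q_2 = (-1.8182, -2.1818, -2.5455, -4.0000).
‖u_3‖ = 5.5268, so q_3 = (-0.3290, -0.3948, -0.4606, -0.7237).

Q = [[0.6882, 0.5468, -0.3290], [0.2294, -0.7875, -0.3948], [-0.6882, 0.2844, -0.4606], [0.0000, 0.0000, -0.7237]], R = [[4.3589, 3.9001, 2.2942], [0.0000, 2.4061, 0.4375], [0.0000, 0.0000, 5.5268]]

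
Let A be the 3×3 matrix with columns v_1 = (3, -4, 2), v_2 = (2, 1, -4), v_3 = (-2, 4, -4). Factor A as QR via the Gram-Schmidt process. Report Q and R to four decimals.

Q = [[0.5571, 0.5896, -0.5849], [-0.7428, 0.0388, -0.6684], [0.3714, -0.8068, -0.4595]], R = [[5.3852, -1.1142, -5.5709], [0.0000, 4.4451, 2.2031], [0.0000, 0.0000, 0.3342]]

v_1 = (3, -4, 2); ‖v_1‖ = 5.3852, so e_1 = (0.5571, -0.7428, 0.3714).
e_1·v_2 = 0.5571·2 + (-0.7428)·1 + 0.3714·(-4) = -1.1142.
u_2 = v_2 + 1.1142·e_1 = (2.6207, 0.1724, -3.5862).
‖u_2‖ = 4.4451, so e_2 = (0.5896, 0.0388, -0.8068).
e_1·v_3 = 0.5571·(-2) + (-0.7428)·4 + 0.3714·(-4) = -5.5709; e_2·v_3 = 0.5896·(-2) + 0.0388·4 + (-0.8068)·(-4) = 2.2031.
u_3 = v_3 + 5.5709·e_1 − 2.2031·e_2 = (-0.1955, -0.2234, -0.1536).
‖u_3‖ = 0.3342, so e_3 = (-0.5849, -0.6684, -0.4595).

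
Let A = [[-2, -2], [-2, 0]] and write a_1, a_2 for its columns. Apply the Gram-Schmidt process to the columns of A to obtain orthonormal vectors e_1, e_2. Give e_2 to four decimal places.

e_2 = (-0.7071, 0.7071)

a_1 = (-2, -2); ‖a_1‖ = 2.8284, so e_1 = (-0.7071, -0.7071).
e_1·a_2 = (-0.7071)·(-2) + (-0.7071)·0 = 1.4142.
u_2 = a_2 − 1.4142·e_1 = (-1.0000, 1.0000).
‖u_2‖ = 1.4142, so e_2 = (-0.7071, 0.7071).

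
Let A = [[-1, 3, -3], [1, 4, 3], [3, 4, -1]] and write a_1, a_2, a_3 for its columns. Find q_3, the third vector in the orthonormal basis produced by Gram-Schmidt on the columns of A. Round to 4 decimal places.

a_1 = (-1, 1, 3); ‖a_1‖ = 3.3166, so q_1 = (-0.3015, 0.3015, 0.9045).
q_1·a_2 = (-0.3015)·3 + 0.3015·4 + 0.9045·4 = 3.9196.
u_2 = a_2 − 3.9196·q_1 = (4.1818, 2.8182, 0.4545).
‖u_2‖ = 5.0632, so q_2 = (0.8259, 0.5566, 0.0898).
q_1·a_3 = (-0.3015)·(-3) + 0.3015·3 + 0.9045·(-1) = 0.9045; q_2·a_3 = 0.8259·(-3) + 0.5566·3 + 0.0898·(-1) = -0.8977.
u_3 = a_3 − 0.9045·q_1 + 0.8977·q_2 = (-1.9858, 3.2270, -1.7376).
‖u_3‖ = 4.1684, so q_3 = (-0.4764, 0.7741, -0.4168).

q_3 = (-0.4764, 0.7741, -0.4168)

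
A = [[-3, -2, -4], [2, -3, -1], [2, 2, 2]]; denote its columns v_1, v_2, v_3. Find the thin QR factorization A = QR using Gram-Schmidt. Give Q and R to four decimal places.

q_1 = v_1/‖v_1‖ = (-3, 2, 2)/4.1231 = (-0.7276, 0.4851, 0.4851).
r_{12} = q_1·v_2 = 0.9701.
u_2 = v_2 − 0.9701·q_1 = (-1.2941, -3.4706, 1.5294).
‖u_2‖ = 4.0073, so q_2 = (-0.3229, -0.8661, 0.3817).
r_{13} = q_1·v_3 = 3.3955; r_{23} = q_2·v_3 = 2.9211.
u_3 = v_3 − 3.3955·q_1 − 2.9211·q_2 = (-0.5861, -0.1172, -0.7619).
‖u_3‖ = 0.9684, so q_3 = (-0.6052, -0.1210, -0.7868).

Q = [[-0.7276, -0.3229, -0.6052], [0.4851, -0.8661, -0.1210], [0.4851, 0.3817, -0.7868]], R = [[4.1231, 0.9701, 3.3955], [0.0000, 4.0073, 2.9211], [0.0000, 0.0000, 0.9684]]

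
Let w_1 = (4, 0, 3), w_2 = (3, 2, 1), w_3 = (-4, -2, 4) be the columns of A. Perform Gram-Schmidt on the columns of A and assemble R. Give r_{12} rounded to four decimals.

w_1 = (4, 0, 3); ‖w_1‖ = 5.0000, so q_1 = (0.8000, 0.0000, 0.6000).
r_{12} = q_1·w_2 = 3.0000.

r_{12} = 3.0000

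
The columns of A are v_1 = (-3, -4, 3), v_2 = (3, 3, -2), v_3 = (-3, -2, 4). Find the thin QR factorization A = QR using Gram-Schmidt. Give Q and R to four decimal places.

v_1 = (-3, -4, 3); ‖v_1‖ = 5.8310, so e_1 = (-0.5145, -0.6860, 0.5145).
e_1·v_2 = (-0.5145)·3 + (-0.6860)·3 + 0.5145·(-2) = -4.6305.
u_2 = v_2 + 4.6305·e_1 = (0.6176, -0.1765, 0.3824).
‖u_2‖ = 0.7475, so e_2 = (0.8262, -0.2361, 0.5115).
e_1·v_3 = (-0.5145)·(-3) + (-0.6860)·(-2) + 0.5145·4 = 4.9735; e_2·v_3 = 0.8262·(-3) + (-0.2361)·(-2) + 0.5115·4 = 0.0393.
u_3 = v_3 − 4.9735·e_1 − 0.0393·e_2 = (-0.4737, 1.4211, 1.4211).
‖u_3‖ = 2.0647, so e_3 = (-0.2294, 0.6882, 0.6882).

Q = [[-0.5145, 0.8262, -0.2294], [-0.6860, -0.2361, 0.6882], [0.5145, 0.5115, 0.6882]], R = [[5.8310, -4.6305, 4.9735], [0.0000, 0.7475, 0.0393], [0.0000, 0.0000, 2.0647]]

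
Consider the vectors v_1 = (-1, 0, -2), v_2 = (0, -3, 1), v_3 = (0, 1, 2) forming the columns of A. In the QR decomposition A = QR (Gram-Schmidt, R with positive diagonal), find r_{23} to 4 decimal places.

v_1 = (-1, 0, -2); ‖v_1‖ = 2.2361, so q_1 = (-0.4472, 0.0000, -0.8944).
q_1·v_2 = (-0.4472)·0 + 0.0000·(-3) + (-0.8944)·1 = -0.8944.
u_2 = v_2 + 0.8944·q_1 = (-0.4000, -3.0000, 0.2000).
‖u_2‖ = 3.0332, so q_2 = (-0.1319, -0.9891, 0.0659).
r_{23} = q_2·v_3 = -0.8572.

r_{23} = -0.8572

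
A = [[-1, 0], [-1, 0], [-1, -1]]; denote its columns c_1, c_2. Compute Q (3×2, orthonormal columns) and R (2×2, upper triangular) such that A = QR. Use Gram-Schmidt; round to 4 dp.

Q = [[-0.5774, 0.4082], [-0.5774, 0.4082], [-0.5774, -0.8165]], R = [[1.7321, 0.5774], [0.0000, 0.8165]]

c_1 = (-1, -1, -1); ‖c_1‖ = 1.7321, so q_1 = (-0.5774, -0.5774, -0.5774).
q_1·c_2 = (-0.5774)·0 + (-0.5774)·0 + (-0.5774)·(-1) = 0.5774.
u_2 = c_2 − 0.5774·q_1 = (0.3333, 0.3333, -0.6667).
‖u_2‖ = 0.8165, so q_2 = (0.4082, 0.4082, -0.8165).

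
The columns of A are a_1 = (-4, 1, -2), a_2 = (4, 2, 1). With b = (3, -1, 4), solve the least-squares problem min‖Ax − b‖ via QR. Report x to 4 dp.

x = (-1.1730, -0.2270)

a_1 = (-4, 1, -2); ‖a_1‖ = 4.5826, so q_1 = (-0.8729, 0.2182, -0.4364).
q_1·a_2 = (-0.8729)·4 + 0.2182·2 + (-0.4364)·1 = -3.4915.
u_2 = a_2 + 3.4915·q_1 = (0.9524, 2.7619, -0.5238).
‖u_2‖ = 2.9681, so q_2 = (0.3209, 0.9305, -0.1765).
Qᵀb = (-4.5826, -0.6738).
Back-substitute: x_2 = -0.6738/2.9681 = -0.2270.
x_1 = (-4.5826 + 3.4915·(-0.2270))/4.5826 = -1.1730.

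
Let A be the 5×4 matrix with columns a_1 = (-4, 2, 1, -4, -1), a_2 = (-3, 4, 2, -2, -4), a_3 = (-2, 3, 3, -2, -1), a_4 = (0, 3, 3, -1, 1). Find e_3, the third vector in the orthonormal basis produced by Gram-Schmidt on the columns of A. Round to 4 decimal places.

e_1 = a_1/‖a_1‖ = (-4, 2, 1, -4, -1)/6.1644 = (-0.6489, 0.3244, 0.1622, -0.6489, -0.1622).
r_{12} = e_1·a_2 = 5.5155.
u_2 = a_2 − 5.5155·e_1 = (0.5789, 2.2105, 1.1053, 1.5789, -3.1053).
‖u_2‖ = 4.3103, so e_2 = (0.1343, 0.5128, 0.2564, 0.3663, -0.7204).
r_{13} = e_1·a_3 = 4.2178; r_{23} = e_2·a_3 = 2.0270.
u_3 = a_3 − 4.2178·e_1 − 2.0270·e_2 = (0.4646, 0.5921, 1.7960, -0.0057, 1.1445).
‖u_3‖ = 2.2588, so e_3 = (0.2057, 0.2621, 0.7951, -0.0025, 0.5067).

e_3 = (0.2057, 0.2621, 0.7951, -0.0025, 0.5067)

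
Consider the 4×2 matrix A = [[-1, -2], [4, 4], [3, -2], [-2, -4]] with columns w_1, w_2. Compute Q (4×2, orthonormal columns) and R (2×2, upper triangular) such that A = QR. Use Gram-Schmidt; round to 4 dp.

Q = [[-0.1826, -0.2582], [0.7303, 0.2582], [0.5477, -0.7746], [-0.3651, -0.5164]], R = [[5.4772, 3.6515], [0.0000, 5.1640]]

e_1 = w_1/‖w_1‖ = (-1, 4, 3, -2)/5.4772 = (-0.1826, 0.7303, 0.5477, -0.3651).
r_{12} = e_1·w_2 = 3.6515.
u_2 = w_2 − 3.6515·e_1 = (-1.3333, 1.3333, -4.0000, -2.6667).
‖u_2‖ = 5.1640, so e_2 = (-0.2582, 0.2582, -0.7746, -0.5164).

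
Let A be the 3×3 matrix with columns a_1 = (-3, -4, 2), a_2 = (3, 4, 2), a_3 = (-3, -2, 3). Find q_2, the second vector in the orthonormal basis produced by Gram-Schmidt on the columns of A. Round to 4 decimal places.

q_2 = (0.2228, 0.2971, 0.9285)

q_1 = a_1/‖a_1‖ = (-3, -4, 2)/5.3852 = (-0.5571, -0.7428, 0.3714).
r_{12} = q_1·a_2 = -3.8996.
u_2 = a_2 + 3.8996·q_1 = (0.8276, 1.1034, 3.4483).
‖u_2‖ = 3.7139, so q_2 = (0.2228, 0.2971, 0.9285).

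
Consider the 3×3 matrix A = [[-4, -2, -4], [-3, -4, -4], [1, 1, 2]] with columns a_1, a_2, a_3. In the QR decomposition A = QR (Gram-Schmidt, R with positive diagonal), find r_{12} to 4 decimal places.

e_1 = a_1/‖a_1‖ = (-4, -3, 1)/5.0990 = (-0.7845, -0.5883, 0.1961).
r_{12} = e_1·a_2 = 4.1184.

r_{12} = 4.1184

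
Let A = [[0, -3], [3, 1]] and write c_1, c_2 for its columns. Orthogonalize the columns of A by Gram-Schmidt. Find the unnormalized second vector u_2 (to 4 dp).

c_1 = (0, 3); ‖c_1‖ = 3.0000, so q_1 = (0.0000, 1.0000).
q_1·c_2 = 0.0000·(-3) + 1.0000·1 = 1.0000.
u_2 = c_2 − 1.0000·q_1 = (-3.0000, 0.0000).

u_2 = (-3.0000, 0.0000)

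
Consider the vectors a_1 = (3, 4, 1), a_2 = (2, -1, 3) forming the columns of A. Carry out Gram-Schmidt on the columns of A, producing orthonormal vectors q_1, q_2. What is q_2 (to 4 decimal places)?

a_1 = (3, 4, 1); ‖a_1‖ = 5.0990, so q_1 = (0.5883, 0.7845, 0.1961).
q_1·a_2 = 0.5883·2 + 0.7845·(-1) + 0.1961·3 = 0.9806.
u_2 = a_2 − 0.9806·q_1 = (1.4231, -1.7692, 2.8077).
‖u_2‖ = 3.6109, so q_2 = (0.3941, -0.4900, 0.7776).

q_2 = (0.3941, -0.4900, 0.7776)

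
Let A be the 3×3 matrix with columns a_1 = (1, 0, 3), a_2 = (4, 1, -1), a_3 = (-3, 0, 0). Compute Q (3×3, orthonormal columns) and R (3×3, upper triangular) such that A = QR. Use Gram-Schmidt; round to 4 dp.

a_1 = (1, 0, 3); ‖a_1‖ = 3.1623, so e_1 = (0.3162, 0.0000, 0.9487).
e_1·a_2 = 0.3162·4 + 0.0000·1 + 0.9487·(-1) = 0.3162.
u_2 = a_2 − 0.3162·e_1 = (3.9000, 1.0000, -1.3000).
‖u_2‖ = 4.2308, so e_2 = (0.9218, 0.2364, -0.3073).
e_1·a_3 = 0.3162·(-3) + 0.0000·0 + 0.9487·0 = -0.9487; e_2·a_3 = 0.9218·(-3) + 0.2364·0 + (-0.3073)·0 = -2.7654.
u_3 = a_3 + 0.9487·e_1 + 2.7654·e_2 = (-0.1508, 0.6536, 0.0503).
‖u_3‖ = 0.6727, so e_3 = (-0.2242, 0.9717, 0.0747).

Q = [[0.3162, 0.9218, -0.2242], [0.0000, 0.2364, 0.9717], [0.9487, -0.3073, 0.0747]], R = [[3.1623, 0.3162, -0.9487], [0.0000, 4.2308, -2.7654], [0.0000, 0.0000, 0.6727]]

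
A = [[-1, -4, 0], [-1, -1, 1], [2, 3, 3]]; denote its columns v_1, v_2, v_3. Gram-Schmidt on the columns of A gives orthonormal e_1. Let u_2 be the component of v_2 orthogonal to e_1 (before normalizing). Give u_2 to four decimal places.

u_2 = (-2.1667, 0.8333, -0.6667)

v_1 = (-1, -1, 2); ‖v_1‖ = 2.4495, so e_1 = (-0.4082, -0.4082, 0.8165).
e_1·v_2 = (-0.4082)·(-4) + (-0.4082)·(-1) + 0.8165·3 = 4.4907.
u_2 = v_2 − 4.4907·e_1 = (-2.1667, 0.8333, -0.6667).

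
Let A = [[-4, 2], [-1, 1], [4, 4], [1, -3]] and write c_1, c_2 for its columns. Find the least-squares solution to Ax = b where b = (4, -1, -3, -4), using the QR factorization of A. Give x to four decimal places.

x = (-0.9542, 0.3606)

c_1 = (-4, -1, 4, 1); ‖c_1‖ = 5.8310, so e_1 = (-0.6860, -0.1715, 0.6860, 0.1715).
e_1·c_2 = (-0.6860)·2 + (-0.1715)·1 + 0.6860·4 + 0.1715·(-3) = 0.6860.
u_2 = c_2 − 0.6860·e_1 = (2.4706, 1.1176, 3.5294, -3.1176).
‖u_2‖ = 5.4341, so e_2 = (0.4546, 0.2057, 0.6495, -0.5737).
Qᵀb = (-5.3165, 1.9593).
Back-substitute: x_2 = 1.9593/5.4341 = 0.3606.
x_1 = (-5.3165 − 0.6860·0.3606)/5.8310 = -0.9542.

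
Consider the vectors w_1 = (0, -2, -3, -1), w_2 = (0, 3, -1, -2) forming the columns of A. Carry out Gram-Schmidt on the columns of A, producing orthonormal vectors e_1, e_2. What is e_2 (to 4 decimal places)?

e_1 = w_1/‖w_1‖ = (0, -2, -3, -1)/3.7417 = (0.0000, -0.5345, -0.8018, -0.2673).
r_{12} = e_1·w_2 = -0.2673.
u_2 = w_2 + 0.2673·e_1 = (0.0000, 2.8571, -1.2143, -2.0714).
‖u_2‖ = 3.7321, so e_2 = (0.0000, 0.7656, -0.3254, -0.5550).

e_2 = (0.0000, 0.7656, -0.3254, -0.5550)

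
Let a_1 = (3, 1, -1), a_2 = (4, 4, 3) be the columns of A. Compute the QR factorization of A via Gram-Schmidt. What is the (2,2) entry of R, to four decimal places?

r_{22} = 5.0632

a_1 = (3, 1, -1); ‖a_1‖ = 3.3166, so e_1 = (0.9045, 0.3015, -0.3015).
e_1·a_2 = 0.9045·4 + 0.3015·4 + (-0.3015)·3 = 3.9196.
u_2 = a_2 − 3.9196·e_1 = (0.4545, 2.8182, 4.1818).
r_{22} = ‖u_2‖ = 5.0632.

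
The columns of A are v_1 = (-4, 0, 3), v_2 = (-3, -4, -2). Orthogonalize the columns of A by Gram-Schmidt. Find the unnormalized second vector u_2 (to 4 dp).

v_1 = (-4, 0, 3); ‖v_1‖ = 5.0000, so e_1 = (-0.8000, 0.0000, 0.6000).
e_1·v_2 = (-0.8000)·(-3) + 0.0000·(-4) + 0.6000·(-2) = 1.2000.
u_2 = v_2 − 1.2000·e_1 = (-2.0400, -4.0000, -2.7200).

u_2 = (-2.0400, -4.0000, -2.7200)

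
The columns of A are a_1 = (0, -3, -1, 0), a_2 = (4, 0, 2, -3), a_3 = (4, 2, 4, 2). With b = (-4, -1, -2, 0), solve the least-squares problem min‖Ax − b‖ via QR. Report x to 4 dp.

x = (-0.0704, -0.3887, -0.4927)

a_1 = (0, -3, -1, 0); ‖a_1‖ = 3.1623, so q_1 = (0.0000, -0.9487, -0.3162, 0.0000).
q_1·a_2 = 0.0000·4 + (-0.9487)·0 + (-0.3162)·2 + 0.0000·(-3) = -0.6325.
u_2 = a_2 + 0.6325·q_1 = (4.0000, -0.6000, 1.8000, -3.0000).
‖u_2‖ = 5.3479, so q_2 = (0.7480, -0.1122, 0.3366, -0.5610).
q_1·a_3 = 0.0000·4 + (-0.9487)·2 + (-0.3162)·4 + 0.0000·2 = -3.1623; q_2·a_3 = 0.7480·4 + (-0.1122)·2 + 0.3366·4 + (-0.5610)·2 = 2.9918.
u_3 = a_3 + 3.1623·q_1 − 2.9918·q_2 = (1.7622, -0.6643, 1.9930, 3.6783).
‖u_3‖ = 4.5879, so q_3 = (0.3841, -0.1448, 0.4344, 0.8017).
Qᵀb = (1.5811, -3.5528, -2.2604).
Back-substitute: x_3 = -2.2604/4.5879 = -0.4927.
x_2 = (-3.5528 − 2.9918·(-0.4927))/5.3479 = -0.3887.
x_1 = (1.5811 + 0.6325·(-0.3887) + 3.1623·(-0.4927))/3.1623 = -0.0704.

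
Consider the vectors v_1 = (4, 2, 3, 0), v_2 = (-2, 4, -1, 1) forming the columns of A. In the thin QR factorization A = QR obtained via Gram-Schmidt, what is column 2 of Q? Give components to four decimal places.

e_2 = (-0.3406, 0.9033, -0.1481, 0.2147)

v_1 = (4, 2, 3, 0); ‖v_1‖ = 5.3852, so e_1 = (0.7428, 0.3714, 0.5571, 0.0000).
e_1·v_2 = 0.7428·(-2) + 0.3714·4 + 0.5571·(-1) + 0.0000·1 = -0.5571.
u_2 = v_2 + 0.5571·e_1 = (-1.5862, 4.2069, -0.6897, 1.0000).
‖u_2‖ = 4.6572, so e_2 = (-0.3406, 0.9033, -0.1481, 0.2147).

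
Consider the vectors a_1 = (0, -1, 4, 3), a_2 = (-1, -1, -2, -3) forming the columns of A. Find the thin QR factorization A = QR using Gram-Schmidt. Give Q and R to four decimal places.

Q = [[0.0000, -0.4405], [-0.1961, -0.7116], [0.7845, 0.2033], [0.5883, -0.5083]], R = [[5.0990, -3.1379], [0.0000, 2.2702]]

e_1 = a_1/‖a_1‖ = (0, -1, 4, 3)/5.0990 = (0.0000, -0.1961, 0.7845, 0.5883).
r_{12} = e_1·a_2 = -3.1379.
u_2 = a_2 + 3.1379·e_1 = (-1.0000, -1.6154, 0.4615, -1.1538).
‖u_2‖ = 2.2702, so e_2 = (-0.4405, -0.7116, 0.2033, -0.5083).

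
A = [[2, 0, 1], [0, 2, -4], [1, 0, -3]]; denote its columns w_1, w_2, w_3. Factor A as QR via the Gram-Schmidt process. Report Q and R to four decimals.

Q = [[0.8944, 0.0000, 0.4472], [0.0000, 1.0000, 0.0000], [0.4472, 0.0000, -0.8944]], R = [[2.2361, 0.0000, -0.4472], [0.0000, 2.0000, -4.0000], [0.0000, 0.0000, 3.1305]]

w_1 = (2, 0, 1); ‖w_1‖ = 2.2361, so e_1 = (0.8944, 0.0000, 0.4472).
e_1·w_2 = 0.8944·0 + 0.0000·2 + 0.4472·0 = 0.0000.
u_2 = w_2 + 0.0000·e_1 = (0.0000, 2.0000, 0.0000).
‖u_2‖ = 2.0000, so e_2 = (0.0000, 1.0000, 0.0000).
e_1·w_3 = 0.8944·1 + 0.0000·(-4) + 0.4472·(-3) = -0.4472; e_2·w_3 = 0.0000·1 + 1.0000·(-4) + 0.0000·(-3) = -4.0000.
u_3 = w_3 + 0.4472·e_1 + 4.0000·e_2 = (1.4000, 0.0000, -2.8000).
‖u_3‖ = 3.1305, so e_3 = (0.4472, 0.0000, -0.8944).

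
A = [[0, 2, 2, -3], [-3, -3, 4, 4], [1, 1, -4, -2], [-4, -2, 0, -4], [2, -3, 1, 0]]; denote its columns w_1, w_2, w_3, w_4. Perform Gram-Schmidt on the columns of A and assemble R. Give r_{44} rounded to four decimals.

r_{44} = 5.5310

w_1 = (0, -3, 1, -4, 2); ‖w_1‖ = 5.4772, so e_1 = (0.0000, -0.5477, 0.1826, -0.7303, 0.3651).
e_1·w_2 = 0.0000·2 + (-0.5477)·(-3) + 0.1826·1 + (-0.7303)·(-2) + 0.3651·(-3) = 2.1909.
u_2 = w_2 − 2.1909·e_1 = (2.0000, -1.8000, 0.6000, -0.4000, -3.8000).
‖u_2‖ = 4.7117, so e_2 = (0.4245, -0.3820, 0.1273, -0.0849, -0.8065).
e_1·w_3 = 0.0000·2 + (-0.5477)·4 + 0.1826·(-4) + (-0.7303)·0 + 0.3651·1 = -2.5560; e_2·w_3 = 0.4245·2 + (-0.3820)·4 + 0.1273·(-4) + (-0.0849)·0 + (-0.8065)·1 = -1.9950.
u_3 = w_3 + 2.5560·e_1 + 1.9950·e_2 = (2.8468, 1.8378, -3.2793, -2.0360, 0.3243).
‖u_3‖ = 5.1465, so e_3 = (0.5532, 0.3571, -0.6372, -0.3956, 0.0630).
e_1·w_4 = 0.0000·(-3) + (-0.5477)·4 + 0.1826·(-2) + (-0.7303)·(-4) + 0.3651·0 = 0.3651; e_2·w_4 = 0.4245·(-3) + (-0.3820)·4 + 0.1273·(-2) + (-0.0849)·(-4) + (-0.8065)·0 = -2.7166; e_3·w_4 = 0.5532·(-3) + 0.3571·4 + (-0.6372)·(-2) + (-0.3956)·(-4) + 0.0630·0 = 2.6258.
u_4 = w_4 − 0.3651·e_1 + 2.7166·e_2 − 2.6258·e_3 = (-3.2993, 2.2245, -0.0476, -2.9252, -2.4898).
r_{44} = ‖u_4‖ = 5.5310.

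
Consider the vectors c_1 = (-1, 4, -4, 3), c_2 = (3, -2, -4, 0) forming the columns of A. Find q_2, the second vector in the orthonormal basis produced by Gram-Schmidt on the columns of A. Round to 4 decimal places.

c_1 = (-1, 4, -4, 3); ‖c_1‖ = 6.4807, so q_1 = (-0.1543, 0.6172, -0.6172, 0.4629).
q_1·c_2 = (-0.1543)·3 + 0.6172·(-2) + (-0.6172)·(-4) + 0.4629·0 = 0.7715.
u_2 = c_2 − 0.7715·q_1 = (3.1190, -2.4762, -3.5238, -0.3571).
‖u_2‖ = 5.3296, so q_2 = (0.5852, -0.4646, -0.6612, -0.0670).

q_2 = (0.5852, -0.4646, -0.6612, -0.0670)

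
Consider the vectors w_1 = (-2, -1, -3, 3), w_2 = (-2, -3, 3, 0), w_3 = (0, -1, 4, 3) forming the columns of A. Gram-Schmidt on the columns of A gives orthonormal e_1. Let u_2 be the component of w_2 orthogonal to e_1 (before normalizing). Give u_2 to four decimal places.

e_1 = w_1/‖w_1‖ = (-2, -1, -3, 3)/4.7958 = (-0.4170, -0.2085, -0.6255, 0.6255).
r_{12} = e_1·w_2 = -0.4170.
u_2 = w_2 + 0.4170·e_1 = (-2.1739, -3.0870, 2.7391, 0.2609).

u_2 = (-2.1739, -3.0870, 2.7391, 0.2609)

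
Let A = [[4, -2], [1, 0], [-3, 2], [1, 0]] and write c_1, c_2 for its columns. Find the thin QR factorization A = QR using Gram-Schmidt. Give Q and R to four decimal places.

c_1 = (4, 1, -3, 1); ‖c_1‖ = 5.1962, so e_1 = (0.7698, 0.1925, -0.5774, 0.1925).
e_1·c_2 = 0.7698·(-2) + 0.1925·0 + (-0.5774)·2 + 0.1925·0 = -2.6943.
u_2 = c_2 + 2.6943·e_1 = (0.0741, 0.5185, 0.4444, 0.5185).
‖u_2‖ = 0.8607, so e_2 = (0.0861, 0.6025, 0.5164, 0.6025).

Q = [[0.7698, 0.0861], [0.1925, 0.6025], [-0.5774, 0.5164], [0.1925, 0.6025]], R = [[5.1962, -2.6943], [0.0000, 0.8607]]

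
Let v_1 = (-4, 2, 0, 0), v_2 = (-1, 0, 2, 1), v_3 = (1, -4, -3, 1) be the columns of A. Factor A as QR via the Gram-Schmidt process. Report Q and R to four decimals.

Q = [[-0.8944, -0.0877, -0.3698], [0.4472, -0.1754, -0.7396], [0.0000, 0.8771, -0.3883], [0.0000, 0.4385, 0.4068]], R = [[4.4721, 0.8944, -2.6833], [0.0000, 2.2804, -1.5787], [0.0000, 0.0000, 4.1603]]

v_1 = (-4, 2, 0, 0); ‖v_1‖ = 4.4721, so q_1 = (-0.8944, 0.4472, 0.0000, 0.0000).
q_1·v_2 = (-0.8944)·(-1) + 0.4472·0 + 0.0000·2 + 0.0000·1 = 0.8944.
u_2 = v_2 − 0.8944·q_1 = (-0.2000, -0.4000, 2.0000, 1.0000).
‖u_2‖ = 2.2804, so q_2 = (-0.0877, -0.1754, 0.8771, 0.4385).
q_1·v_3 = (-0.8944)·1 + 0.4472·(-4) + 0.0000·(-3) + 0.0000·1 = -2.6833; q_2·v_3 = (-0.0877)·1 + (-0.1754)·(-4) + 0.8771·(-3) + 0.4385·1 = -1.5787.
u_3 = v_3 + 2.6833·q_1 + 1.5787·q_2 = (-1.5385, -3.0769, -1.6154, 1.6923).
‖u_3‖ = 4.1603, so q_3 = (-0.3698, -0.7396, -0.3883, 0.4068).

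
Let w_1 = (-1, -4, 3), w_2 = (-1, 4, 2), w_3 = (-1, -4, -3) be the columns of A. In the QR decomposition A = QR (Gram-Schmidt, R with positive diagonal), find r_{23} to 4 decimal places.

q_1 = w_1/‖w_1‖ = (-1, -4, 3)/5.0990 = (-0.1961, -0.7845, 0.5883).
r_{12} = q_1·w_2 = -1.7650.
u_2 = w_2 + 1.7650·q_1 = (-1.3462, 2.6154, 3.0385).
‖u_2‖ = 4.2290, so q_2 = (-0.3183, 0.6184, 0.7185).
r_{23} = q_2·w_3 = -4.3109.

r_{23} = -4.3109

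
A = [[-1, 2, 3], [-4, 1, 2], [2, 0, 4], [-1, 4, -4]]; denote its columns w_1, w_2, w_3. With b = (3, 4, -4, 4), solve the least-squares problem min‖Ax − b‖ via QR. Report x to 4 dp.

x = (-1.1120, 0.6339, -0.1959)

e_1 = w_1/‖w_1‖ = (-1, -4, 2, -1)/4.6904 = (-0.2132, -0.8528, 0.4264, -0.2132).
r_{12} = e_1·w_2 = -2.1320.
u_2 = w_2 + 2.1320·e_1 = (1.5455, -0.8182, 0.9091, 3.5455).
‖u_2‖ = 4.0564, so e_2 = (0.3810, -0.2017, 0.2241, 0.8740).
r_{13} = e_1·w_3 = 0.2132; r_{23} = e_2·w_3 = -1.8601.
u_3 = w_3 − 0.2132·e_1 + 1.8601·e_2 = (3.7541, 1.8066, 4.3260, -2.3287).
‖u_3‖ = 6.4416, so e_3 = (0.5828, 0.2805, 0.6716, -0.3615).
Qᵀb = (-6.6092, 2.9359, -1.2621).
Back-substitute: x_3 = -1.2621/6.4416 = -0.1959.
x_2 = (2.9359 + 1.8601·(-0.1959))/4.0564 = 0.6339.
x_1 = (-6.6092 + 2.1320·0.6339 − 0.2132·(-0.1959))/4.6904 = -1.1120.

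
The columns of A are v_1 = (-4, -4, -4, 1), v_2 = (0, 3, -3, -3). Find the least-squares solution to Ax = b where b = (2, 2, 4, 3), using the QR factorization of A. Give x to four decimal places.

e_1 = v_1/‖v_1‖ = (-4, -4, -4, 1)/7.0000 = (-0.5714, -0.5714, -0.5714, 0.1429).
r_{12} = e_1·v_2 = -0.4286.
u_2 = v_2 + 0.4286·e_1 = (-0.2449, 2.7551, -3.2449, -2.9388).
‖u_2‖ = 5.1784, so e_2 = (-0.0473, 0.5320, -0.6266, -0.5675).
Qᵀb = (-4.1429, -3.2395).
Back-substitute: x_2 = -3.2395/5.1784 = -0.6256.
x_1 = (-4.1429 + 0.4286·(-0.6256))/7.0000 = -0.6301.

x = (-0.6301, -0.6256)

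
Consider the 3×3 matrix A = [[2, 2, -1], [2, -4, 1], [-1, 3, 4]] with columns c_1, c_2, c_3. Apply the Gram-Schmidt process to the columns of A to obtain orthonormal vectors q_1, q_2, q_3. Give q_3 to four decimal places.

c_1 = (2, 2, -1); ‖c_1‖ = 3.0000, so q_1 = (0.6667, 0.6667, -0.3333).
q_1·c_2 = 0.6667·2 + 0.6667·(-4) + (-0.3333)·3 = -2.3333.
u_2 = c_2 + 2.3333·q_1 = (3.5556, -2.4444, 2.2222).
‖u_2‖ = 4.8534, so q_2 = (0.7326, -0.5037, 0.4579).
q_1·c_3 = 0.6667·(-1) + 0.6667·1 + (-0.3333)·4 = -1.3333; q_2·c_3 = 0.7326·(-1) + (-0.5037)·1 + 0.4579·4 = 0.5952.
u_3 = c_3 + 1.3333·q_1 − 0.5952·q_2 = (-0.5472, 2.1887, 3.2830).
‖u_3‖ = 3.9835, so q_3 = (-0.1374, 0.5494, 0.8242).

q_3 = (-0.1374, 0.5494, 0.8242)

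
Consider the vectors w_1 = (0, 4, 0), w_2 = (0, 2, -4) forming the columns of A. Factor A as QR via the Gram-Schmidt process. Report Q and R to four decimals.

Q = [[0.0000, 0.0000], [1.0000, 0.0000], [0.0000, -1.0000]], R = [[4.0000, 2.0000], [0.0000, 4.0000]]

e_1 = w_1/‖w_1‖ = (0, 4, 0)/4.0000 = (0.0000, 1.0000, 0.0000).
r_{12} = e_1·w_2 = 2.0000.
u_2 = w_2 − 2.0000·e_1 = (0.0000, 0.0000, -4.0000).
‖u_2‖ = 4.0000, so e_2 = (0.0000, 0.0000, -1.0000).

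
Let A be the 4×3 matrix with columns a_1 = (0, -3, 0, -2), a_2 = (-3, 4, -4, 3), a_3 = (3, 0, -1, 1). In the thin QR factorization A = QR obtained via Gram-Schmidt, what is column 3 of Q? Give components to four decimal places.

e_3 = (0.7766, -0.1569, -0.5629, 0.2353)

a_1 = (0, -3, 0, -2); ‖a_1‖ = 3.6056, so e_1 = (0.0000, -0.8321, 0.0000, -0.5547).
e_1·a_2 = 0.0000·(-3) + (-0.8321)·4 + 0.0000·(-4) + (-0.5547)·3 = -4.9923.
u_2 = a_2 + 4.9923·e_1 = (-3.0000, -0.1538, -4.0000, 0.2308).
‖u_2‖ = 5.0077, so e_2 = (-0.5991, -0.0307, -0.7988, 0.0461).
e_1·a_3 = 0.0000·3 + (-0.8321)·0 + 0.0000·(-1) + (-0.5547)·1 = -0.5547; e_2·a_3 = (-0.5991)·3 + (-0.0307)·0 + (-0.7988)·(-1) + 0.0461·1 = -0.9524.
u_3 = a_3 + 0.5547·e_1 + 0.9524·e_2 = (2.4294, -0.4908, -1.7607, 0.7362).
‖u_3‖ = 3.1281, so e_3 = (0.7766, -0.1569, -0.5629, 0.2353).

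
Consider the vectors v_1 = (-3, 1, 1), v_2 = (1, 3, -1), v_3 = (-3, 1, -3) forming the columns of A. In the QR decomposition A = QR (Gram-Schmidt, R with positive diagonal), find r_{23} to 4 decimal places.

r_{23} = 1.1010

v_1 = (-3, 1, 1); ‖v_1‖ = 3.3166, so q_1 = (-0.9045, 0.3015, 0.3015).
q_1·v_2 = (-0.9045)·1 + 0.3015·3 + 0.3015·(-1) = -0.3015.
u_2 = v_2 + 0.3015·q_1 = (0.7273, 3.0909, -0.9091).
‖u_2‖ = 3.3029, so q_2 = (0.2202, 0.9358, -0.2752).
r_{23} = q_2·v_3 = 1.1010.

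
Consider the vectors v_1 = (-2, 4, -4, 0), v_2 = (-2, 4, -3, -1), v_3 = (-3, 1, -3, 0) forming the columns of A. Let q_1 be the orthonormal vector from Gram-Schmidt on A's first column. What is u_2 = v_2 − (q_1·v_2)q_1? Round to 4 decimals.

v_1 = (-2, 4, -4, 0); ‖v_1‖ = 6.0000, so q_1 = (-0.3333, 0.6667, -0.6667, 0.0000).
q_1·v_2 = (-0.3333)·(-2) + 0.6667·4 + (-0.6667)·(-3) + 0.0000·(-1) = 5.3333.
u_2 = v_2 − 5.3333·q_1 = (-0.2222, 0.4444, 0.5556, -1.0000).

u_2 = (-0.2222, 0.4444, 0.5556, -1.0000)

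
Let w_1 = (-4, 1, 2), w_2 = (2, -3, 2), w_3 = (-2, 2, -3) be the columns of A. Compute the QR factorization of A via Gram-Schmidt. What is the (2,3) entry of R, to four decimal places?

r_{23} = -3.8297

w_1 = (-4, 1, 2); ‖w_1‖ = 4.5826, so q_1 = (-0.8729, 0.2182, 0.4364).
q_1·w_2 = (-0.8729)·2 + 0.2182·(-3) + 0.4364·2 = -1.5275.
u_2 = w_2 + 1.5275·q_1 = (0.6667, -2.6667, 2.6667).
‖u_2‖ = 3.8297, so q_2 = (0.1741, -0.6963, 0.6963).
r_{23} = q_2·w_3 = -3.8297.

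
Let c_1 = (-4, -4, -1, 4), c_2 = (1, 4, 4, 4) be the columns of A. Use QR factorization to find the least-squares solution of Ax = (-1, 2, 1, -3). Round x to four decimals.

c_1 = (-4, -4, -1, 4); ‖c_1‖ = 7.0000, so e_1 = (-0.5714, -0.5714, -0.1429, 0.5714).
e_1·c_2 = (-0.5714)·1 + (-0.5714)·4 + (-0.1429)·4 + 0.5714·4 = -1.1429.
u_2 = c_2 + 1.1429·e_1 = (0.3469, 3.3469, 3.8367, 4.6531).
‖u_2‖ = 6.9061, so e_2 = (0.0502, 0.4846, 0.5556, 0.6738).
Qᵀb = (-2.4286, -0.5467).
Back-substitute: x_2 = -0.5467/6.9061 = -0.0792.
x_1 = (-2.4286 + 1.1429·(-0.0792))/7.0000 = -0.3599.

x = (-0.3599, -0.0792)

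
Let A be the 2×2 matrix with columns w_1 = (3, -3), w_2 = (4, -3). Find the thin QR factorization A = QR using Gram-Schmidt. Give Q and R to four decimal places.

Q = [[0.7071, 0.7071], [-0.7071, 0.7071]], R = [[4.2426, 4.9497], [0.0000, 0.7071]]

q_1 = w_1/‖w_1‖ = (3, -3)/4.2426 = (0.7071, -0.7071).
r_{12} = q_1·w_2 = 4.9497.
u_2 = w_2 − 4.9497·q_1 = (0.5000, 0.5000).
‖u_2‖ = 0.7071, so q_2 = (0.7071, 0.7071).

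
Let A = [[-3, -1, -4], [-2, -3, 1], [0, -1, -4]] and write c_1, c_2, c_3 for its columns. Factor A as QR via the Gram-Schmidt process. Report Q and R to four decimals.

Q = [[-0.8321, 0.4931, -0.2540], [-0.5547, -0.7397, 0.3810], [0.0000, -0.4579, -0.8890]], R = [[3.6056, 2.4962, 2.7735], [0.0000, 2.1839, -0.8806], [0.0000, 0.0000, 4.9530]]

e_1 = c_1/‖c_1‖ = (-3, -2, 0)/3.6056 = (-0.8321, -0.5547, 0.0000).
r_{12} = e_1·c_2 = 2.4962.
u_2 = c_2 − 2.4962·e_1 = (1.0769, -1.6154, -1.0000).
‖u_2‖ = 2.1839, so e_2 = (0.4931, -0.7397, -0.4579).
r_{13} = e_1·c_3 = 2.7735; r_{23} = e_2·c_3 = -0.8806.
u_3 = c_3 − 2.7735·e_1 + 0.8806·e_2 = (-1.2581, 1.8871, -4.4032).
‖u_3‖ = 4.9530, so e_3 = (-0.2540, 0.3810, -0.8890).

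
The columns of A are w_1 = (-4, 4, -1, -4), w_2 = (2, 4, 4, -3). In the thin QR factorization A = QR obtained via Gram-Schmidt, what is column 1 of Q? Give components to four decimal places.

e_1 = (-0.5714, 0.5714, -0.1429, -0.5714)

w_1 = (-4, 4, -1, -4); ‖w_1‖ = 7.0000, so e_1 = (-0.5714, 0.5714, -0.1429, -0.5714).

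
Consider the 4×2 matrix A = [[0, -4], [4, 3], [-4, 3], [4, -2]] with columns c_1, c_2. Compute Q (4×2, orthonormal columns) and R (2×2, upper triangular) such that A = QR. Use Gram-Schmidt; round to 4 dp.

q_1 = c_1/‖c_1‖ = (0, 4, -4, 4)/6.9282 = (0.0000, 0.5774, -0.5774, 0.5774).
r_{12} = q_1·c_2 = -1.1547.
u_2 = c_2 + 1.1547·q_1 = (-4.0000, 3.6667, 2.3333, -1.3333).
‖u_2‖ = 6.0553, so q_2 = (-0.6606, 0.6055, 0.3853, -0.2202).

Q = [[0.0000, -0.6606], [0.5774, 0.6055], [-0.5774, 0.3853], [0.5774, -0.2202]], R = [[6.9282, -1.1547], [0.0000, 6.0553]]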